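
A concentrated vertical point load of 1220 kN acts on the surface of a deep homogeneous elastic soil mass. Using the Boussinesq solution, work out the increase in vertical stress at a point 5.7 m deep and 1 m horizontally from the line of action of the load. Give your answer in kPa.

Δσ_z ≈ 16.6 kPa

Boussinesq vertical stress below a point load on an elastic half-space:
Δσ_z = 3P/(2πz²) · [1 + (r/z)²]^(−5/2)
r/z = 1/5.7 = 0.17544; [1+(r/z)²]^(−5/2) = 0.92701.
Δσ_z = 3×1220/(2π×5.7²) × 0.92701 = 17.929 × 0.92701 = 16.62 kPa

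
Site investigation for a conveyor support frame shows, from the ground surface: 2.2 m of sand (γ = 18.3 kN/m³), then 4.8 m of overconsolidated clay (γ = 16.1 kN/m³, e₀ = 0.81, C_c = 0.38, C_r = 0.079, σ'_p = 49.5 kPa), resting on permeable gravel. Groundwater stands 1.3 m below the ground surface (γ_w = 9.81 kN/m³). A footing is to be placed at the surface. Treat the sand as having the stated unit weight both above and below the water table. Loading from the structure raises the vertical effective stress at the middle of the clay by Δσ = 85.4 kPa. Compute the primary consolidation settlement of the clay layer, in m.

S_c ≈ 0.435 m

Mid-depth of clay below the ground surface: z = 2.2 + 4.8/2 = 4.6 m.
Total vertical stress at mid-clay: σ_v = 18.3×2.2 + 16.1×2.4 = 78.9 kPa.
Pore pressure: u = 9.81×(4.6 − 1.3) = 32.373 kPa.
Initial effective stress: σ'_0 = σ_v − u = 78.9 − 32.373 = 46.527 kPa.
Final effective stress: σ'_f = 46.527 + 85.4 = 131.93 kPa.
σ'_f = 131.93 > σ'_p = 49.5 kPa, so the stress path crosses the preconsolidation pressure — recompression up to σ'_p, then virgin compression beyond:
S_c = H/(1+e₀)·[C_r·log₁₀(σ'_p/σ'_0) + C_c·log₁₀(σ'_f/σ'_p)]
    = 4.8/1.81 × [0.079×log₁₀(49.5/46.527) + 0.38×log₁₀(131.93/49.5)]
    = 2.6519 × [0.0021251 + 0.16178] = 0.4347 m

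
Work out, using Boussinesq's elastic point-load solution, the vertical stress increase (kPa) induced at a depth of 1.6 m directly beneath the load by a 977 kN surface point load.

Δσ_z ≈ 182 kPa

Boussinesq vertical stress below a point load on an elastic half-space:
Δσ_z = 3P/(2πz²) · [1 + (r/z)²]^(−5/2)
r/z = 0/1.6 = 0; [1+(r/z)²]^(−5/2) = 1.
Δσ_z = 3×977/(2π×1.6²) × 1 = 182.22 × 1 = 182.2 kPa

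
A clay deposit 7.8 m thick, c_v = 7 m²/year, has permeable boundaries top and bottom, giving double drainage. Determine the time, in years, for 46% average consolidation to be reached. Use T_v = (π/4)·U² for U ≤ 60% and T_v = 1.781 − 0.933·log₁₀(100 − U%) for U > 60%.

Drainage path length: H_d = H/2 = 3.9 m (double drainage).
U ≤ 60%: T_v = (π/4)·U² = (π/4)×0.46² = 0.16619.
t = T_v·H_d²/c_v = 0.16619×3.9²/7 = 0.3611 years.

t ≈ 0.361 years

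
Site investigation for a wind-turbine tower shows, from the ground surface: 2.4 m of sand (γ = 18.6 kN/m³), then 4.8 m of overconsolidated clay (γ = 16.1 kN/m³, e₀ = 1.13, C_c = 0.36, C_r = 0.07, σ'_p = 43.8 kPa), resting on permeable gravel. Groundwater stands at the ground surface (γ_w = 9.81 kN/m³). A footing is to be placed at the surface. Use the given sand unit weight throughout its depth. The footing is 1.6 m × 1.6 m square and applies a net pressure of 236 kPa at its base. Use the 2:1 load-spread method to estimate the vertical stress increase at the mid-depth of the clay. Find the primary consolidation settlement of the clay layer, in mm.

S_c ≈ 66.3 mm

Mid-depth of clay below the ground surface: z = 2.4 + 4.8/2 = 4.8 m.
Total vertical stress at mid-clay: σ_v = 18.6×2.4 + 16.1×2.4 = 83.28 kPa.
Pore pressure: u = 9.81×(4.8 − 0) = 47.088 kPa.
Initial effective stress: σ'_0 = σ_v − u = 83.28 − 47.088 = 36.192 kPa.
Stress increase at mid-clay by the 2:1 spreading method:
Δσ = qBL/((B+z)(L+z)) = 236×1.6×1.6/((1.6+4.8)(1.6+4.8)) = 14.75 kPa
Final effective stress: σ'_f = 36.192 + 14.75 = 50.942 kPa.
σ'_f = 50.942 > σ'_p = 43.8 kPa, so the stress path crosses the preconsolidation pressure — recompression up to σ'_p, then virgin compression beyond:
S_c = H/(1+e₀)·[C_r·log₁₀(σ'_p/σ'_0) + C_c·log₁₀(σ'_f/σ'_p)]
    = 4.8/2.13 × [0.07×log₁₀(43.8/36.192) + 0.36×log₁₀(50.942/43.8)]
    = 2.2535 × [0.0058003 + 0.023617] = 0.06629 m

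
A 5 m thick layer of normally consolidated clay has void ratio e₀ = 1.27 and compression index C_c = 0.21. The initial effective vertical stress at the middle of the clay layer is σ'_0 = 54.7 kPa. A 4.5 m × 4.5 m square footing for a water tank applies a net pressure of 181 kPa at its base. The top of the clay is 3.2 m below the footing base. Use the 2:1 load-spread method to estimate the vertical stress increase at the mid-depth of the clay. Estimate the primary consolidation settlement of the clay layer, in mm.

Mid-depth of clay below the footing base: z = 3.2 + 5/2 = 5.7 m.
Stress increase at mid-clay by the 2:1 spreading method:
Δσ = qBL/((B+z)(L+z)) = 181×4.5×4.5/((4.5+5.7)(4.5+5.7)) = 35.229 kPa
Final effective stress: σ'_f = σ'_0 + Δσ = 54.7 + 35.229 = 89.929 kPa.
Normally consolidated clay, so the full stress increment lies on the virgin compression line:
S_c = C_c·H/(1+e₀)·log₁₀(σ'_f/σ'_0) = 0.21×5/(1+1.27)×log₁₀(89.929/54.7)
    = 0.46256 × 0.21591 = 0.09987 m

S_c ≈ 99.9 mm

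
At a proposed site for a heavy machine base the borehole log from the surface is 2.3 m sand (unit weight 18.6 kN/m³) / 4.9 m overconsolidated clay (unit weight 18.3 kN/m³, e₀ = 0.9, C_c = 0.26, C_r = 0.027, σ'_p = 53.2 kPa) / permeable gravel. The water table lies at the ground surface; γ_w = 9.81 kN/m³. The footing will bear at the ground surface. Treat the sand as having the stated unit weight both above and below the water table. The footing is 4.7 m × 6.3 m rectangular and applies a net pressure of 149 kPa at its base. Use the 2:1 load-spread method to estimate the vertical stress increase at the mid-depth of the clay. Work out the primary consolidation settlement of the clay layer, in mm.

S_c ≈ 138 mm

Mid-depth of clay below the ground surface: z = 2.3 + 4.9/2 = 4.75 m.
Total vertical stress at mid-clay: σ_v = 18.6×2.3 + 18.3×2.45 = 87.615 kPa.
Pore pressure: u = 9.81×(4.75 − 0) = 46.598 kPa.
Initial effective stress: σ'_0 = σ_v − u = 87.615 − 46.598 = 41.017 kPa.
Stress increase at mid-clay by the 2:1 spreading method:
Δσ = qBL/((B+z)(L+z)) = 149×4.7×6.3/((4.7+4.75)(6.3+4.75)) = 42.25 kPa
Final effective stress: σ'_f = 41.017 + 42.25 = 83.267 kPa.
σ'_f = 83.267 > σ'_p = 53.2 kPa, so the stress path crosses the preconsolidation pressure — recompression up to σ'_p, then virgin compression beyond:
S_c = H/(1+e₀)·[C_r·log₁₀(σ'_p/σ'_0) + C_c·log₁₀(σ'_f/σ'_p)]
    = 4.9/1.9 × [0.027×log₁₀(53.2/41.017) + 0.26×log₁₀(83.267/53.2)]
    = 2.5789 × [0.0030496 + 0.050586] = 0.1383 m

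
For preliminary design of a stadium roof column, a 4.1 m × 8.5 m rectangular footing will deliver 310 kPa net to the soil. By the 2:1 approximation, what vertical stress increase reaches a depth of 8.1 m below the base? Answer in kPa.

Δσ_z ≈ 53.3 kPa

By the 2:1 method the load spreads at 1 horizontal : 2 vertical, so at depth z the loaded area has grown by z in each plan dimension:
Δσ = qBL/((B+z)(L+z)) = 310×4.1×8.5/((4.1+8.1)(8.5+8.1)) = 53.345 kPa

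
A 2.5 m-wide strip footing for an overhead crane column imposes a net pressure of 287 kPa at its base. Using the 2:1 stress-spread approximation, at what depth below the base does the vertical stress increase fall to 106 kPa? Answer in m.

2:1 spreading — at depth z the loaded area has grown by z in each plan dimension:
qB/(B+z) = Δσ_z ⇒ z = qB/Δσ_z − B = 287×2.5/106 − 2.5 = 4.269 m

z ≈ 4.27 m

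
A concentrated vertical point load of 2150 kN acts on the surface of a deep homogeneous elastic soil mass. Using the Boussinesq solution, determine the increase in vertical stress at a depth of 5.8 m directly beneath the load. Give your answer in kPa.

Δσ_z ≈ 30.5 kPa

Boussinesq vertical stress below a point load on an elastic half-space:
Δσ_z = 3P/(2πz²) · [1 + (r/z)²]^(−5/2)
r/z = 0/5.8 = 0; [1+(r/z)²]^(−5/2) = 1.
Δσ_z = 3×2150/(2π×5.8²) × 1 = 30.516 × 1 = 30.52 kPa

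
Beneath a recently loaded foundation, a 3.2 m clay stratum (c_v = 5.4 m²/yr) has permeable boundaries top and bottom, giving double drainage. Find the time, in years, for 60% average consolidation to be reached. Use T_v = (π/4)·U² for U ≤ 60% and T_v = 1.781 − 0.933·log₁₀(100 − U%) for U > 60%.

t ≈ 0.134 years

Drainage path length: H_d = H/2 = 1.6 m (double drainage).
U ≤ 60%: T_v = (π/4)·U² = (π/4)×0.6² = 0.28274.
t = T_v·H_d²/c_v = 0.28274×1.6²/5.4 = 0.134 years.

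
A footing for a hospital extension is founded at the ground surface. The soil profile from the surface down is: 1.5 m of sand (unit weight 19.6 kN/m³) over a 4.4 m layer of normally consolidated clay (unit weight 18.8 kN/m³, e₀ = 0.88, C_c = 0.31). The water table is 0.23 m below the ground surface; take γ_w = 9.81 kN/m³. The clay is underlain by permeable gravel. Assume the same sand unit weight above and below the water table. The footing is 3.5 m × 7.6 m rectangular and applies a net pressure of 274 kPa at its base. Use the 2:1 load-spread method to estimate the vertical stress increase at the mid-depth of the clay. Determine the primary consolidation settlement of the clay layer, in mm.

S_c ≈ 389 mm

Mid-depth of clay below the ground surface: z = 1.5 + 4.4/2 = 3.7 m.
Total vertical stress at mid-clay: σ_v = 19.6×1.5 + 18.8×2.2 = 70.76 kPa.
Pore pressure: u = 9.81×(3.7 − 0.23) = 34.041 kPa.
Initial effective stress: σ'_0 = σ_v − u = 70.76 − 34.041 = 36.719 kPa.
Stress increase at mid-clay by the 2:1 spreading method:
Δσ = qBL/((B+z)(L+z)) = 274×3.5×7.6/((3.5+3.7)(7.6+3.7)) = 89.582 kPa
Final effective stress: σ'_f = σ'_0 + Δσ = 36.719 + 89.582 = 126.3 kPa.
Normally consolidated clay, so the full stress increment lies on the virgin compression line:
S_c = C_c·H/(1+e₀)·log₁₀(σ'_f/σ'_0) = 0.31×4.4/(1+0.88)×log₁₀(126.3/36.719)
    = 0.72553 × 0.53651 = 0.3893 m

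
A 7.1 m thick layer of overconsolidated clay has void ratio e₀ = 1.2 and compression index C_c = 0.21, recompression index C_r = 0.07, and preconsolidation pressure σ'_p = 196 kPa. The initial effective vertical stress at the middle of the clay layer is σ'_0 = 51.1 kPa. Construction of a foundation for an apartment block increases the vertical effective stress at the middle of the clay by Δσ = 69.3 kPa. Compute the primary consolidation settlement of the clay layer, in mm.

S_c ≈ 84.1 mm

Final effective stress: σ'_f = 51.1 + 69.3 = 120.4 kPa.
σ'_f = 120.4 ≤ σ'_p = 196 kPa, so the clay remains overconsolidated and only the recompression index applies:
S_c = C_r·H/(1+e₀)·log₁₀(σ'_f/σ'_0) = 0.07×7.1/2.2×log₁₀(120.4/51.1)
    = 0.22591 × 0.37221 = 0.08409 m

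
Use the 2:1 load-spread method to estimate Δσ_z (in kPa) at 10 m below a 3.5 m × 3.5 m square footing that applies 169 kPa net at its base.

By the 2:1 method the load spreads at 1 horizontal : 2 vertical, so at depth z the loaded area has grown by z in each plan dimension:
Δσ = qBL/((B+z)(L+z)) = 169×3.5×3.5/((3.5+10)(3.5+10)) = 11.359 kPa

Δσ_z ≈ 11.4 kPa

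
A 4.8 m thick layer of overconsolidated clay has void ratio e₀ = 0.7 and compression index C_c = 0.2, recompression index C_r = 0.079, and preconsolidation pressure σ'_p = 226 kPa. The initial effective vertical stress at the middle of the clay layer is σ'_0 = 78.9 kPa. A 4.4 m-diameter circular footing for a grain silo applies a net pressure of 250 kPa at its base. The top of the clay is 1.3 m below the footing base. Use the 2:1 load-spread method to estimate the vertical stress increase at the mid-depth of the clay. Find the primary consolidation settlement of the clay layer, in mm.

Mid-depth of clay below the footing base: z = 1.3 + 4.8/2 = 3.7 m.
Stress increase at mid-clay by the 2:1 spreading method:
Δσ ≈ qD²/(D+z)² = 250×4.4²/(4.4+3.7)² = 73.769 kPa
Final effective stress: σ'_f = 78.9 + 73.769 = 152.67 kPa.
σ'_f = 152.67 ≤ σ'_p = 226 kPa, so the clay remains overconsolidated and only the recompression index applies:
S_c = C_r·H/(1+e₀)·log₁₀(σ'_f/σ'_0) = 0.079×4.8/1.7×log₁₀(152.67/78.9)
    = 0.22306 × 0.28668 = 0.06395 m

S_c ≈ 63.9 mm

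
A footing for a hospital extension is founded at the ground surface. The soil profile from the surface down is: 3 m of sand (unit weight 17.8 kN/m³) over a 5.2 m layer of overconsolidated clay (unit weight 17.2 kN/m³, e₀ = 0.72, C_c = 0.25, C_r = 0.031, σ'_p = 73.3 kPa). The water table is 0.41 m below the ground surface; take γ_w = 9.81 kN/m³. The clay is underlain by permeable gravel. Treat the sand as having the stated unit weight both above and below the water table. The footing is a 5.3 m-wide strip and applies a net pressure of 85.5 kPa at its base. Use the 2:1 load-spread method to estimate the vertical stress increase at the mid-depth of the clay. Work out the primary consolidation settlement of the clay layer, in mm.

S_c ≈ 80.8 mm

Mid-depth of clay below the ground surface: z = 3 + 5.2/2 = 5.6 m.
Total vertical stress at mid-clay: σ_v = 17.8×3 + 17.2×2.6 = 98.12 kPa.
Pore pressure: u = 9.81×(5.6 − 0.41) = 50.914 kPa.
Initial effective stress: σ'_0 = σ_v − u = 98.12 − 50.914 = 47.206 kPa.
Stress increase at mid-clay by the 2:1 spreading method:
Δσ = qB/(B+z) = 85.5×5.3/(5.3+5.6) = 41.573 kPa
Final effective stress: σ'_f = 47.206 + 41.573 = 88.779 kPa.
σ'_f = 88.779 > σ'_p = 73.3 kPa, so the stress path crosses the preconsolidation pressure — recompression up to σ'_p, then virgin compression beyond:
S_c = H/(1+e₀)·[C_r·log₁₀(σ'_p/σ'_0) + C_c·log₁₀(σ'_f/σ'_p)]
    = 5.2/1.72 × [0.031×log₁₀(73.3/47.206) + 0.25×log₁₀(88.779/73.3)]
    = 3.0233 × [0.0059243 + 0.020802] = 0.0808 m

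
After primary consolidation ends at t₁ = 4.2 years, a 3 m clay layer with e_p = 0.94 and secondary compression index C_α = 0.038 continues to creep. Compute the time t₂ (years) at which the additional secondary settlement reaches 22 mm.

S_s = C_α·H/(1+e_p)·log₁₀(t₂/t₁) ⇒ log₁₀(t₂/t₁) = S_s·(1+e_p)/(C_α·H).
log₁₀(t₂/t₁) = 0.022 × (1+0.94) / (0.038×3) = 0.3744
t₂ = t₁ × 10^0.3744 = 4.2 × 2.368 = 9.946 years

t₂ ≈ 9.95 years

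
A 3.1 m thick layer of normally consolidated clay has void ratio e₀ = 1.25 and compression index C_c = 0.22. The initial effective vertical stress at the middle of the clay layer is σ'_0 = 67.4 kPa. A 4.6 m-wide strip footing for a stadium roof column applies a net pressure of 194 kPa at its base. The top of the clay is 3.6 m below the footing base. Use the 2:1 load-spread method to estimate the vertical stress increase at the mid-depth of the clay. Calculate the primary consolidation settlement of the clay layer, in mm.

S_c ≈ 113 mm

Mid-depth of clay below the footing base: z = 3.6 + 3.1/2 = 5.15 m.
Stress increase at mid-clay by the 2:1 spreading method:
Δσ = qB/(B+z) = 194×4.6/(4.6+5.15) = 91.528 kPa
Final effective stress: σ'_f = σ'_0 + Δσ = 67.4 + 91.528 = 158.93 kPa.
Normally consolidated clay, so the full stress increment lies on the virgin compression line:
S_c = C_c·H/(1+e₀)·log₁₀(σ'_f/σ'_0) = 0.22×3.1/(1+1.25)×log₁₀(158.93/67.4)
    = 0.30311 × 0.37255 = 0.1129 m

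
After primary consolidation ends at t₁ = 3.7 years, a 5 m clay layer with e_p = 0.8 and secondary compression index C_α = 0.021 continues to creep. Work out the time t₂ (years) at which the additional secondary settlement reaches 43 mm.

t₂ ≈ 20.2 years

S_s = C_α·H/(1+e_p)·log₁₀(t₂/t₁) ⇒ log₁₀(t₂/t₁) = S_s·(1+e_p)/(C_α·H).
log₁₀(t₂/t₁) = 0.043 × (1+0.8) / (0.021×5) = 0.7371
t₂ = t₁ × 10^0.7371 = 3.7 × 5.459 = 20.2 years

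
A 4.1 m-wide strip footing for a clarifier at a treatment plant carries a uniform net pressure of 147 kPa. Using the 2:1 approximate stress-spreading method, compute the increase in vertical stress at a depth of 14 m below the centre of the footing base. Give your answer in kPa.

Δσ_z ≈ 33.3 kPa

By the 2:1 method the load spreads at 1 horizontal : 2 vertical, so at depth z the loaded area has grown by z in each plan dimension:
Δσ = qB/(B+z) = 147×4.1/(4.1+14) = 33.298 kPa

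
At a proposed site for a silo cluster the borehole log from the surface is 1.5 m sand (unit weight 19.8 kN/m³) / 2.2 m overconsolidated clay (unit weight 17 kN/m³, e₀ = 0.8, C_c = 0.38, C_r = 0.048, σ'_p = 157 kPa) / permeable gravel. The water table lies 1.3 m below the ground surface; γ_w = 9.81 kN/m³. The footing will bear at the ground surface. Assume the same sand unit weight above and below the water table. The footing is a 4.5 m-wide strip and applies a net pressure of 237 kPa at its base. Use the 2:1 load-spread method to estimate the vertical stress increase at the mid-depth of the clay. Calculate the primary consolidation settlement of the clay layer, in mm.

S_c ≈ 71.8 mm

Mid-depth of clay below the ground surface: z = 1.5 + 2.2/2 = 2.6 m.
Total vertical stress at mid-clay: σ_v = 19.8×1.5 + 17×1.1 = 48.4 kPa.
Pore pressure: u = 9.81×(2.6 − 1.3) = 12.753 kPa.
Initial effective stress: σ'_0 = σ_v − u = 48.4 − 12.753 = 35.647 kPa.
Stress increase at mid-clay by the 2:1 spreading method:
Δσ = qB/(B+z) = 237×4.5/(4.5+2.6) = 150.21 kPa
Final effective stress: σ'_f = 35.647 + 150.21 = 185.86 kPa.
σ'_f = 185.86 > σ'_p = 157 kPa, so the stress path crosses the preconsolidation pressure — recompression up to σ'_p, then virgin compression beyond:
S_c = H/(1+e₀)·[C_r·log₁₀(σ'_p/σ'_0) + C_c·log₁₀(σ'_f/σ'_p)]
    = 2.2/1.8 × [0.048×log₁₀(157/35.647) + 0.38×log₁₀(185.86/157)]
    = 1.2222 × [0.030906 + 0.027849] = 0.07181 m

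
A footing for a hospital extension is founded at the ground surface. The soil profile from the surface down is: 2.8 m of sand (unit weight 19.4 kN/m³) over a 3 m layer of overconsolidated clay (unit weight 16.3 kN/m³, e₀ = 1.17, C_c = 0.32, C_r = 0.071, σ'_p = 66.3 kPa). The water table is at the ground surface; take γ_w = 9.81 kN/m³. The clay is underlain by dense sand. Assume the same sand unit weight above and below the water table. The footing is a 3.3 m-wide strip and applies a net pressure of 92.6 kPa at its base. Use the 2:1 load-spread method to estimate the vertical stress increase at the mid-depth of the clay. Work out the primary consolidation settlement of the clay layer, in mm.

S_c ≈ 53.6 mm

Mid-depth of clay below the ground surface: z = 2.8 + 3/2 = 4.3 m.
Total vertical stress at mid-clay: σ_v = 19.4×2.8 + 16.3×1.5 = 78.77 kPa.
Pore pressure: u = 9.81×(4.3 − 0) = 42.183 kPa.
Initial effective stress: σ'_0 = σ_v − u = 78.77 − 42.183 = 36.587 kPa.
Stress increase at mid-clay by the 2:1 spreading method:
Δσ = qB/(B+z) = 92.6×3.3/(3.3+4.3) = 40.208 kPa
Final effective stress: σ'_f = 36.587 + 40.208 = 76.795 kPa.
σ'_f = 76.795 > σ'_p = 66.3 kPa, so the stress path crosses the preconsolidation pressure — recompression up to σ'_p, then virgin compression beyond:
S_c = H/(1+e₀)·[C_r·log₁₀(σ'_p/σ'_0) + C_c·log₁₀(σ'_f/σ'_p)]
    = 3/2.17 × [0.071×log₁₀(66.3/36.587) + 0.32×log₁₀(76.795/66.3)]
    = 1.3825 × [0.018331 + 0.020422] = 0.05358 m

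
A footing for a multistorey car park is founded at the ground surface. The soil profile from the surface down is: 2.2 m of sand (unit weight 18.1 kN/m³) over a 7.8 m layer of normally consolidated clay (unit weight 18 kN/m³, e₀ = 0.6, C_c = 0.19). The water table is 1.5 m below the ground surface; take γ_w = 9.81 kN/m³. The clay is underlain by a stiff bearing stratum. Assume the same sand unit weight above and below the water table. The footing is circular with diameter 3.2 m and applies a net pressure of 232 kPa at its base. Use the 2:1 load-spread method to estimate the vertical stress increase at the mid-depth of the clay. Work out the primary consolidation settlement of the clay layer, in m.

Mid-depth of clay below the ground surface: z = 2.2 + 7.8/2 = 6.1 m.
Total vertical stress at mid-clay: σ_v = 18.1×2.2 + 18×3.9 = 110.02 kPa.
Pore pressure: u = 9.81×(6.1 − 1.5) = 45.126 kPa.
Initial effective stress: σ'_0 = σ_v − u = 110.02 − 45.126 = 64.894 kPa.
Stress increase at mid-clay by the 2:1 spreading method:
Δσ ≈ qD²/(D+z)² = 232×3.2²/(3.2+6.1)² = 27.468 kPa
Final effective stress: σ'_f = σ'_0 + Δσ = 64.894 + 27.468 = 92.362 kPa.
Normally consolidated clay, so the full stress increment lies on the virgin compression line:
S_c = C_c·H/(1+e₀)·log₁₀(σ'_f/σ'_0) = 0.19×7.8/(1+0.6)×log₁₀(92.362/64.894)
    = 0.92625 × 0.15329 = 0.142 m

S_c ≈ 0.142 m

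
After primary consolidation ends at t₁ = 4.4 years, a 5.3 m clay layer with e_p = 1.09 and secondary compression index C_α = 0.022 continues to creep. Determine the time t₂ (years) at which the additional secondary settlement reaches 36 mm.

t₂ ≈ 19.4 years

S_s = C_α·H/(1+e_p)·log₁₀(t₂/t₁) ⇒ log₁₀(t₂/t₁) = S_s·(1+e_p)/(C_α·H).
log₁₀(t₂/t₁) = 0.036 × (1+1.09) / (0.022×5.3) = 0.6453
t₂ = t₁ × 10^0.6453 = 4.4 × 4.419 = 19.44 years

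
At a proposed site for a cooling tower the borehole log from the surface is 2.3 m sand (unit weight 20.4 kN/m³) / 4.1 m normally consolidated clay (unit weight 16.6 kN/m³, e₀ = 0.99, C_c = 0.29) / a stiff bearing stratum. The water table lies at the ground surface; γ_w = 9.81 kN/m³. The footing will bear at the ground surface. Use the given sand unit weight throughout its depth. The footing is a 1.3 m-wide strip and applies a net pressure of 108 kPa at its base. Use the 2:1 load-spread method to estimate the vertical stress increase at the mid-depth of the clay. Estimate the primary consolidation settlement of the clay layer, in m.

S_c ≈ 0.13 m

Mid-depth of clay below the ground surface: z = 2.3 + 4.1/2 = 4.35 m.
Total vertical stress at mid-clay: σ_v = 20.4×2.3 + 16.6×2.05 = 80.95 kPa.
Pore pressure: u = 9.81×(4.35 − 0) = 42.673 kPa.
Initial effective stress: σ'_0 = σ_v − u = 80.95 − 42.673 = 38.277 kPa.
Stress increase at mid-clay by the 2:1 spreading method:
Δσ = qB/(B+z) = 108×1.3/(1.3+4.35) = 24.85 kPa
Final effective stress: σ'_f = σ'_0 + Δσ = 38.277 + 24.85 = 63.127 kPa.
Normally consolidated clay, so the full stress increment lies on the virgin compression line:
S_c = C_c·H/(1+e₀)·log₁₀(σ'_f/σ'_0) = 0.29×4.1/(1+0.99)×log₁₀(63.127/38.277)
    = 0.59749 × 0.21728 = 0.1298 m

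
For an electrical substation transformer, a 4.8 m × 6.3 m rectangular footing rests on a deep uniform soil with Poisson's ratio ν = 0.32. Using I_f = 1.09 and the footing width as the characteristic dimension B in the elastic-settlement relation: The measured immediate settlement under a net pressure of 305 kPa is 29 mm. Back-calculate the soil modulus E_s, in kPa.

S_e = q·B·(1−ν²)/E_s · I_f  ⇒  E_s = q·B·(1−ν²)·I_f / S_e.
E_s = 305 × 4.8 × 0.8976 × 1.09 / 0.029 = 49390 kPa

E_s ≈ 49400 kPa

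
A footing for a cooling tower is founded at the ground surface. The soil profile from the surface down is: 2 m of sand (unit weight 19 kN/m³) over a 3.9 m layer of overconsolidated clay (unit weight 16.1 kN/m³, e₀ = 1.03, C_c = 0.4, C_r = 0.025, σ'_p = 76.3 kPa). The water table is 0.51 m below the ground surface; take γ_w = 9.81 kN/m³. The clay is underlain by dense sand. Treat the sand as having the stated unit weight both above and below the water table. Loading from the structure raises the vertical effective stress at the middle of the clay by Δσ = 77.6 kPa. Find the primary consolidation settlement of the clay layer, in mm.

Mid-depth of clay below the ground surface: z = 2 + 3.9/2 = 3.95 m.
Total vertical stress at mid-clay: σ_v = 19×2 + 16.1×1.95 = 69.395 kPa.
Pore pressure: u = 9.81×(3.95 − 0.51) = 33.746 kPa.
Initial effective stress: σ'_0 = σ_v − u = 69.395 − 33.746 = 35.649 kPa.
Final effective stress: σ'_f = 35.649 + 77.6 = 113.25 kPa.
σ'_f = 113.25 > σ'_p = 76.3 kPa, so the stress path crosses the preconsolidation pressure — recompression up to σ'_p, then virgin compression beyond:
S_c = H/(1+e₀)·[C_r·log₁₀(σ'_p/σ'_0) + C_c·log₁₀(σ'_f/σ'_p)]
    = 3.9/2.03 × [0.025×log₁₀(76.3/35.649) + 0.4×log₁₀(113.25/76.3)]
    = 1.9212 × [0.0082619 + 0.068605] = 0.1477 m

S_c ≈ 148 mm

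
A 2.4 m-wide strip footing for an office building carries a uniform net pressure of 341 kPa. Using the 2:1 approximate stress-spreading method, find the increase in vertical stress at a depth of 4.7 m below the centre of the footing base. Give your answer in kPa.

Δσ_z ≈ 115 kPa

By the 2:1 method the load spreads at 1 horizontal : 2 vertical, so at depth z the loaded area has grown by z in each plan dimension:
Δσ = qB/(B+z) = 341×2.4/(2.4+4.7) = 115.27 kPa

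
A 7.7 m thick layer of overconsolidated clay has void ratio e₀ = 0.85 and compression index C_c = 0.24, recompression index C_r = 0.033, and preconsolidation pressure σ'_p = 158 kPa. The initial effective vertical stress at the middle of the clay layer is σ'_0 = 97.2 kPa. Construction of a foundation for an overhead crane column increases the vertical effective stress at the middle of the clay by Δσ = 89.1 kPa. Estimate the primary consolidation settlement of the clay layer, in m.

S_c ≈ 0.1 m

Final effective stress: σ'_f = 97.2 + 89.1 = 186.3 kPa.
σ'_f = 186.3 > σ'_p = 158 kPa, so the stress path crosses the preconsolidation pressure — recompression up to σ'_p, then virgin compression beyond:
S_c = H/(1+e₀)·[C_r·log₁₀(σ'_p/σ'_0) + C_c·log₁₀(σ'_f/σ'_p)]
    = 7.7/1.85 × [0.033×log₁₀(158/97.2) + 0.24×log₁₀(186.3/158)]
    = 4.1622 × [0.0069627 + 0.017173] = 0.1005 m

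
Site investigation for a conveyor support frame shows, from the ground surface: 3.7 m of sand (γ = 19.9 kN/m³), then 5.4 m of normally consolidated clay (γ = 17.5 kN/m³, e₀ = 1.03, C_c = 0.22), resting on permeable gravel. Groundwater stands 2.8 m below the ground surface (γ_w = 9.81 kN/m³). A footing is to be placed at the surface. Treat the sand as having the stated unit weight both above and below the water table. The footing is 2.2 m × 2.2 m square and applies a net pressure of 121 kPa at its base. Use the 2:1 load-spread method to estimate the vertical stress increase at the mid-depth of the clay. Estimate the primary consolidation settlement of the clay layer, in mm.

Mid-depth of clay below the ground surface: z = 3.7 + 5.4/2 = 6.4 m.
Total vertical stress at mid-clay: σ_v = 19.9×3.7 + 17.5×2.7 = 120.88 kPa.
Pore pressure: u = 9.81×(6.4 − 2.8) = 35.316 kPa.
Initial effective stress: σ'_0 = σ_v − u = 120.88 − 35.316 = 85.564 kPa.
Stress increase at mid-clay by the 2:1 spreading method:
Δσ = qBL/((B+z)(L+z)) = 121×2.2×2.2/((2.2+6.4)(2.2+6.4)) = 7.9183 kPa
Final effective stress: σ'_f = σ'_0 + Δσ = 85.564 + 7.9183 = 93.482 kPa.
Normally consolidated clay, so the full stress increment lies on the virgin compression line:
S_c = C_c·H/(1+e₀)·log₁₀(σ'_f/σ'_0) = 0.22×5.4/(1+1.03)×log₁₀(93.482/85.564)
    = 0.58522 × 0.038437 = 0.02249 m

S_c ≈ 22.5 mm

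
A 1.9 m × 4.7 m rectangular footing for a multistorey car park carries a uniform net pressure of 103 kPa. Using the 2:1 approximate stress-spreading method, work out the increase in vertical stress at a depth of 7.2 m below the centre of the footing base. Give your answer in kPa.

Δσ_z ≈ 8.49 kPa

By the 2:1 method the load spreads at 1 horizontal : 2 vertical, so at depth z the loaded area has grown by z in each plan dimension:
Δσ = qBL/((B+z)(L+z)) = 103×1.9×4.7/((1.9+7.2)(4.7+7.2)) = 8.4938 kPa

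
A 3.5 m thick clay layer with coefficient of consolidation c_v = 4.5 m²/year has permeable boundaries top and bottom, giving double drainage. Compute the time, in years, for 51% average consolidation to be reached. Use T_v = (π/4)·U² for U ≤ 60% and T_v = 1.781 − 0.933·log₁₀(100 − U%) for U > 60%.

t ≈ 0.139 years

Drainage path length: H_d = H/2 = 1.75 m (double drainage).
U ≤ 60%: T_v = (π/4)·U² = (π/4)×0.51² = 0.20428.
t = T_v·H_d²/c_v = 0.20428×1.75²/4.5 = 0.139 years.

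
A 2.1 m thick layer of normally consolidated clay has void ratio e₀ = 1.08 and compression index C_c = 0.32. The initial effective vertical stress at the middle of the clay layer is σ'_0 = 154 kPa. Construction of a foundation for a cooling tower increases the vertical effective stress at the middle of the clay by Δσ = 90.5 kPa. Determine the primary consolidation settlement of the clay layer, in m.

S_c ≈ 0.0649 m

Final effective stress: σ'_f = σ'_0 + Δσ = 154 + 90.5 = 244.5 kPa.
Normally consolidated clay, so the full stress increment lies on the virgin compression line:
S_c = C_c·H/(1+e₀)·log₁₀(σ'_f/σ'_0) = 0.32×2.1/(1+1.08)×log₁₀(244.5/154)
    = 0.32308 × 0.20076 = 0.06486 m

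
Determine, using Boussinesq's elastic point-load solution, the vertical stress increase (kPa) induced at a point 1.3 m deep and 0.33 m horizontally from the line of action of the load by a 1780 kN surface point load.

Boussinesq vertical stress below a point load on an elastic half-space:
Δσ_z = 3P/(2πz²) · [1 + (r/z)²]^(−5/2)
r/z = 0.33/1.3 = 0.25385; [1+(r/z)²]^(−5/2) = 0.85546.
Δσ_z = 3×1780/(2π×1.3²) × 0.85546 = 502.89 × 0.85546 = 430.2 kPa

Δσ_z ≈ 430 kPa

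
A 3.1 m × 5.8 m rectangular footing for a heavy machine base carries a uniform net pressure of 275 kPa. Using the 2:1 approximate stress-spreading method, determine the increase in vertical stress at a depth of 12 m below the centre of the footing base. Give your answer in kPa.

Δσ_z ≈ 18.4 kPa

By the 2:1 method the load spreads at 1 horizontal : 2 vertical, so at depth z the loaded area has grown by z in each plan dimension:
Δσ = qBL/((B+z)(L+z)) = 275×3.1×5.8/((3.1+12)(5.8+12)) = 18.396 kPa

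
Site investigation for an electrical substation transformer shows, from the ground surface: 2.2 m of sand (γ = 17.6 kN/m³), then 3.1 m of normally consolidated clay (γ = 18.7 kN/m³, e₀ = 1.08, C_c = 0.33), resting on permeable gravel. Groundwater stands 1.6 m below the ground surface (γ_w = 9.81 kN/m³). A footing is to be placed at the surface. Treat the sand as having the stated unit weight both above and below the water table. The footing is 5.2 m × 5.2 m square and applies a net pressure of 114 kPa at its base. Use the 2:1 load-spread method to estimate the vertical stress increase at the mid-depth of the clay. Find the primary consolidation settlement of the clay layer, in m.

Mid-depth of clay below the ground surface: z = 2.2 + 3.1/2 = 3.75 m.
Total vertical stress at mid-clay: σ_v = 17.6×2.2 + 18.7×1.55 = 67.705 kPa.
Pore pressure: u = 9.81×(3.75 − 1.6) = 21.091 kPa.
Initial effective stress: σ'_0 = σ_v − u = 67.705 − 21.091 = 46.614 kPa.
Stress increase at mid-clay by the 2:1 spreading method:
Δσ = qBL/((B+z)(L+z)) = 114×5.2×5.2/((5.2+3.75)(5.2+3.75)) = 38.483 kPa
Final effective stress: σ'_f = σ'_0 + Δσ = 46.614 + 38.483 = 85.097 kPa.
Normally consolidated clay, so the full stress increment lies on the virgin compression line:
S_c = C_c·H/(1+e₀)·log₁₀(σ'_f/σ'_0) = 0.33×3.1/(1+1.08)×log₁₀(85.097/46.614)
    = 0.49183 × 0.2614 = 0.1286 m

S_c ≈ 0.129 m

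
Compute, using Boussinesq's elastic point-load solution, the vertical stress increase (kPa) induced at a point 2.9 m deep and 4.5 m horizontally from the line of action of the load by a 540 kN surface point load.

Boussinesq vertical stress below a point load on an elastic half-space:
Δσ_z = 3P/(2πz²) · [1 + (r/z)²]^(−5/2)
r/z = 4.5/2.9 = 1.5517; [1+(r/z)²]^(−5/2) = 0.046644.
Δσ_z = 3×540/(2π×2.9²) × 0.046644 = 30.658 × 0.046644 = 1.43 kPa

Δσ_z ≈ 1.43 kPa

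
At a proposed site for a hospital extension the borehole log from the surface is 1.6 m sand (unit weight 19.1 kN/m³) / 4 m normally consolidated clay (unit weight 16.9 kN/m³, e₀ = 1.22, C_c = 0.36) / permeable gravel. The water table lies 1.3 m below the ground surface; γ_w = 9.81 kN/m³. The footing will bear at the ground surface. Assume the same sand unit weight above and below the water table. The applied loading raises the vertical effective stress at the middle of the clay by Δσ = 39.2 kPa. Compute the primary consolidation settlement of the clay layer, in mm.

Mid-depth of clay below the ground surface: z = 1.6 + 4/2 = 3.6 m.
Total vertical stress at mid-clay: σ_v = 19.1×1.6 + 16.9×2 = 64.36 kPa.
Pore pressure: u = 9.81×(3.6 − 1.3) = 22.563 kPa.
Initial effective stress: σ'_0 = σ_v − u = 64.36 − 22.563 = 41.797 kPa.
Final effective stress: σ'_f = σ'_0 + Δσ = 41.797 + 39.2 = 80.997 kPa.
Normally consolidated clay, so the full stress increment lies on the virgin compression line:
S_c = C_c·H/(1+e₀)·log₁₀(σ'_f/σ'_0) = 0.36×4/(1+1.22)×log₁₀(80.997/41.797)
    = 0.64865 × 0.28732 = 0.1864 m

S_c ≈ 186 mm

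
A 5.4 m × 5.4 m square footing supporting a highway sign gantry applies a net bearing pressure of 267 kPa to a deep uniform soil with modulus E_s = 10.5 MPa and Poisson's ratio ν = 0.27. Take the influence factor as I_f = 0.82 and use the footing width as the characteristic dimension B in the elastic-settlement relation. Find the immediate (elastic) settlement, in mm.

S_e ≈ 104 mm

Immediate (elastic) settlement: S_e = q·B·(1−ν²)/E_s · I_f.
E_s = 10.5 MPa = 10500 kPa.
S_e = 267 × 5.4 × (1 − 0.27²) / 10500 × 0.82
    = 267 × 5.4 × 0.9271 / 10500 × 0.82
    = 0.1044 m = 104.4 mm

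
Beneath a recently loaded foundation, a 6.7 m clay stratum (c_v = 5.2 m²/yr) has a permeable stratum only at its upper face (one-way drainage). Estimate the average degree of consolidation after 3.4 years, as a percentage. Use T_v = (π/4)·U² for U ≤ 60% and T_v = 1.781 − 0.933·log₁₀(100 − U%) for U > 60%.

Drainage path length: H_d = H = 6.7 m (single drainage).
T_v = c_v·t/H_d² = 5.2×3.4/6.7² = 0.39385.
T_v = 0.39385 corresponds to the U > 60% branch:
U = 1 − 10^((1.781 − T_v)/0.933)/100 = 0.6933

U ≈ 69.3 %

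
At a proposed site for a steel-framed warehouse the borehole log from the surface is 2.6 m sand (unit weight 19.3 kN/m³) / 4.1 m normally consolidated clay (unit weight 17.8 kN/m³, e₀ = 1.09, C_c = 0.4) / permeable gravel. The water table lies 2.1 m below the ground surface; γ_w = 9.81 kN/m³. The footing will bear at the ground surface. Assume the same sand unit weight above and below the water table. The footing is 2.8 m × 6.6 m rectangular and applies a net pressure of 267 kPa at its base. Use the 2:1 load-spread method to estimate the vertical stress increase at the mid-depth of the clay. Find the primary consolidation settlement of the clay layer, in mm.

Mid-depth of clay below the ground surface: z = 2.6 + 4.1/2 = 4.65 m.
Total vertical stress at mid-clay: σ_v = 19.3×2.6 + 17.8×2.05 = 86.67 kPa.
Pore pressure: u = 9.81×(4.65 − 2.1) = 25.015 kPa.
Initial effective stress: σ'_0 = σ_v − u = 86.67 − 25.015 = 61.655 kPa.
Stress increase at mid-clay by the 2:1 spreading method:
Δσ = qBL/((B+z)(L+z)) = 267×2.8×6.6/((2.8+4.65)(6.6+4.65)) = 58.871 kPa
Final effective stress: σ'_f = σ'_0 + Δσ = 61.655 + 58.871 = 120.53 kPa.
Normally consolidated clay, so the full stress increment lies on the virgin compression line:
S_c = C_c·H/(1+e₀)·log₁₀(σ'_f/σ'_0) = 0.4×4.1/(1+1.09)×log₁₀(120.53/61.655)
    = 0.78469 × 0.29113 = 0.2284 m

S_c ≈ 228 mm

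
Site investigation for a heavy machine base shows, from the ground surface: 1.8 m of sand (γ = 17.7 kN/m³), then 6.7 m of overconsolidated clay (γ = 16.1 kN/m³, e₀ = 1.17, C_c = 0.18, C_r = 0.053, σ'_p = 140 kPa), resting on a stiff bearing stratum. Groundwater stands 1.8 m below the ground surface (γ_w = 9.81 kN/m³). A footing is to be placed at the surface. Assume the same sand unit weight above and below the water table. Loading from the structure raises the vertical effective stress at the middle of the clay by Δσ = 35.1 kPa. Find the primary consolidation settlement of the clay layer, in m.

S_c ≈ 0.0362 m

Mid-depth of clay below the ground surface: z = 1.8 + 6.7/2 = 5.15 m.
Total vertical stress at mid-clay: σ_v = 17.7×1.8 + 16.1×3.35 = 85.795 kPa.
Pore pressure: u = 9.81×(5.15 − 1.8) = 32.864 kPa.
Initial effective stress: σ'_0 = σ_v − u = 85.795 − 32.864 = 52.931 kPa.
Final effective stress: σ'_f = 52.931 + 35.1 = 88.031 kPa.
σ'_f = 88.031 ≤ σ'_p = 140 kPa, so the clay remains overconsolidated and only the recompression index applies:
S_c = C_r·H/(1+e₀)·log₁₀(σ'_f/σ'_0) = 0.053×6.7/2.17×log₁₀(88.031/52.931)
    = 0.16364 × 0.22093 = 0.03615 m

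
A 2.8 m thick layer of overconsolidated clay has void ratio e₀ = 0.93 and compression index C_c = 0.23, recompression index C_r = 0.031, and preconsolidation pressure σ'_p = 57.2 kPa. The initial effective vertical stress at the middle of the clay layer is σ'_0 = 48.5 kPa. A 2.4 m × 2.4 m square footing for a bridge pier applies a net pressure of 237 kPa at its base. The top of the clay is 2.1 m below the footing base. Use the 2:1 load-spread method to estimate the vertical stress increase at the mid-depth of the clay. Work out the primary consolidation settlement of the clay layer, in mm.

S_c ≈ 65.2 mm

Mid-depth of clay below the footing base: z = 2.1 + 2.8/2 = 3.5 m.
Stress increase at mid-clay by the 2:1 spreading method:
Δσ = qBL/((B+z)(L+z)) = 237×2.4×2.4/((2.4+3.5)(2.4+3.5)) = 39.216 kPa
Final effective stress: σ'_f = 48.5 + 39.216 = 87.716 kPa.
σ'_f = 87.716 > σ'_p = 57.2 kPa, so the stress path crosses the preconsolidation pressure — recompression up to σ'_p, then virgin compression beyond:
S_c = H/(1+e₀)·[C_r·log₁₀(σ'_p/σ'_0) + C_c·log₁₀(σ'_f/σ'_p)]
    = 2.8/1.93 × [0.031×log₁₀(57.2/48.5) + 0.23×log₁₀(87.716/57.2)]
    = 1.4508 × [0.0022213 + 0.042707] = 0.06518 m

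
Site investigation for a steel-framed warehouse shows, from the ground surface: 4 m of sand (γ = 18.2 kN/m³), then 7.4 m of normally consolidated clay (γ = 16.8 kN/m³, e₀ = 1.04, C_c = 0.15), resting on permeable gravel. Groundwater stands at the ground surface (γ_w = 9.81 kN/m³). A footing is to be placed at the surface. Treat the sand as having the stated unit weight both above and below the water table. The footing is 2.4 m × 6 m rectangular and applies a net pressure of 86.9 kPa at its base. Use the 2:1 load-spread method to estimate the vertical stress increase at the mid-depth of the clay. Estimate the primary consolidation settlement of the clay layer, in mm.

S_c ≈ 33.5 mm

Mid-depth of clay below the ground surface: z = 4 + 7.4/2 = 7.7 m.
Total vertical stress at mid-clay: σ_v = 18.2×4 + 16.8×3.7 = 134.96 kPa.
Pore pressure: u = 9.81×(7.7 − 0) = 75.537 kPa.
Initial effective stress: σ'_0 = σ_v − u = 134.96 − 75.537 = 59.423 kPa.
Stress increase at mid-clay by the 2:1 spreading method:
Δσ = qBL/((B+z)(L+z)) = 86.9×2.4×6/((2.4+7.7)(6+7.7)) = 9.0436 kPa
Final effective stress: σ'_f = σ'_0 + Δσ = 59.423 + 9.0436 = 68.467 kPa.
Normally consolidated clay, so the full stress increment lies on the virgin compression line:
S_c = C_c·H/(1+e₀)·log₁₀(σ'_f/σ'_0) = 0.15×7.4/(1+1.04)×log₁₀(68.467/59.423)
    = 0.54412 × 0.061527 = 0.03348 m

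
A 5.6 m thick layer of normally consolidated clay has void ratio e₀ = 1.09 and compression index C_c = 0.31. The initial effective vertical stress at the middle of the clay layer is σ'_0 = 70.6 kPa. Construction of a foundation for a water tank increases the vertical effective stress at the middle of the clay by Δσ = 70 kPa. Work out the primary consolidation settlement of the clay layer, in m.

Final effective stress: σ'_f = σ'_0 + Δσ = 70.6 + 70 = 140.6 kPa.
Normally consolidated clay, so the full stress increment lies on the virgin compression line:
S_c = C_c·H/(1+e₀)·log₁₀(σ'_f/σ'_0) = 0.31×5.6/(1+1.09)×log₁₀(140.6/70.6)
    = 0.83062 × 0.29918 = 0.2485 m

S_c ≈ 0.249 m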